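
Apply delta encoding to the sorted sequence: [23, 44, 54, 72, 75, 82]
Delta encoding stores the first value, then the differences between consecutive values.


First value: 23
Deltas:
  44 - 23 = 21
  54 - 44 = 10
  72 - 54 = 18
  75 - 72 = 3
  82 - 75 = 7


Delta encoded: [23, 21, 10, 18, 3, 7]


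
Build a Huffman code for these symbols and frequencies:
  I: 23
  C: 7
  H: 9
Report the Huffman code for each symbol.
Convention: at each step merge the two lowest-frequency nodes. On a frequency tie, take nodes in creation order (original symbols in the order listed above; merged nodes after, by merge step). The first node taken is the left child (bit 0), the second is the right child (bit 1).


Huffman tree construction:
Step 1: Merge C(7) + H(9) = 16
Step 2: Merge (C+H)(16) + I(23) = 39
Read each symbol's code off the tree from the root (left child = 0, right child = 1).

Codes:
  I: 1 (length 1)
  C: 00 (length 2)
  H: 01 (length 2)
Average code length: 55/39 = 1.4103 bits/symbol


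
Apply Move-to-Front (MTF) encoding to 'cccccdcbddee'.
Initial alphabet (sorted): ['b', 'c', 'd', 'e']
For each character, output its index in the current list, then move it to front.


MTF encoding:
'c': index 1 in ['b', 'c', 'd', 'e'] -> ['c', 'b', 'd', 'e']
'c': index 0 in ['c', 'b', 'd', 'e'] -> ['c', 'b', 'd', 'e']
'c': index 0 in ['c', 'b', 'd', 'e'] -> ['c', 'b', 'd', 'e']
'c': index 0 in ['c', 'b', 'd', 'e'] -> ['c', 'b', 'd', 'e']
'c': index 0 in ['c', 'b', 'd', 'e'] -> ['c', 'b', 'd', 'e']
'd': index 2 in ['c', 'b', 'd', 'e'] -> ['d', 'c', 'b', 'e']
'c': index 1 in ['d', 'c', 'b', 'e'] -> ['c', 'd', 'b', 'e']
'b': index 2 in ['c', 'd', 'b', 'e'] -> ['b', 'c', 'd', 'e']
'd': index 2 in ['b', 'c', 'd', 'e'] -> ['d', 'b', 'c', 'e']
'd': index 0 in ['d', 'b', 'c', 'e'] -> ['d', 'b', 'c', 'e']
'e': index 3 in ['d', 'b', 'c', 'e'] -> ['e', 'd', 'b', 'c']
'e': index 0 in ['e', 'd', 'b', 'c'] -> ['e', 'd', 'b', 'c']


Output: [1, 0, 0, 0, 0, 2, 1, 2, 2, 0, 3, 0]


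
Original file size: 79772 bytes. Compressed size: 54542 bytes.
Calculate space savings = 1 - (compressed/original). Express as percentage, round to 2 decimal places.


ratio = compressed/original = 54542/79772 = 0.683724
savings = 1 - ratio = 1 - 0.683724 = 0.316276
as a percentage: 0.316276 * 100 = 31.63%

Space savings = 1 - 54542/79772 = 31.63%


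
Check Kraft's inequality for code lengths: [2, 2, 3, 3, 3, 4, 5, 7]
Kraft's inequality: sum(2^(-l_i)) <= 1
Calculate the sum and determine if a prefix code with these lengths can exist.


Sum = 2^(-2) + 2^(-2) + 2^(-3) + 2^(-3) + 2^(-3) + 2^(-4) + 2^(-5) + 2^(-7)
    = 0.25 + 0.25 + 0.125 + 0.125 + 0.125 + 0.0625 + 0.03125 + 0.0078125
    = 125/128 = 0.9765625
Since 0.9765625 <= 1, Kraft's inequality IS satisfied.
A prefix code with these lengths CAN exist.

Kraft sum = 0.9765625. Satisfied.


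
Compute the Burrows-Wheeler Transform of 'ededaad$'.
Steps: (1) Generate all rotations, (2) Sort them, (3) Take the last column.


Rotations (sorted):
  0: $ededaad -> last char: d
  1: aad$eded -> last char: d
  2: ad$ededa -> last char: a
  3: d$ededaa -> last char: a
  4: daad$ede -> last char: e
  5: dedaad$e -> last char: e
  6: edaad$ed -> last char: d
  7: ededaad$ -> last char: $


BWT = ddaaeed$


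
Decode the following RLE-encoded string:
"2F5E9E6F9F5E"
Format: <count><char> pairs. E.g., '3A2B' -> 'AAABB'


Expanding each <count><char> pair:
  2F -> 'FF'
  5E -> 'EEEEE'
  9E -> 'EEEEEEEEE'
  6F -> 'FFFFFF'
  9F -> 'FFFFFFFFF'
  5E -> 'EEEEE'

Decoded = FFEEEEEEEEEEEEEEFFFFFFFFFFFFFFFEEEEE


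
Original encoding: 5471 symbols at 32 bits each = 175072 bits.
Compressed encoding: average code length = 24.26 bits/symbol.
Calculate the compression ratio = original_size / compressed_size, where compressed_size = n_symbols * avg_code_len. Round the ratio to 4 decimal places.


original_size = n_symbols * orig_bits = 5471 * 32 = 175072 bits
compressed_size = n_symbols * avg_code_len = 5471 * 24.26 = 132726.46 bits
ratio = original_size / compressed_size = 175072 / 132726.46 = 1.319

Compression ratio = 1.319


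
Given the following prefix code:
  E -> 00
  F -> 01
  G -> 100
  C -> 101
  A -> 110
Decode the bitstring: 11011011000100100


Decoding step by step:
Bits 110 -> A
Bits 110 -> A
Bits 110 -> A
Bits 00 -> E
Bits 100 -> G
Bits 100 -> G


Decoded message: AAAEGG


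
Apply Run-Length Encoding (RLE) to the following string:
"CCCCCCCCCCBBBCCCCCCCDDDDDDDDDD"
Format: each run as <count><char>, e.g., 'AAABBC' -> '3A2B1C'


Scanning runs left to right:
  i=0: run of 'C' x 10 -> '10C'
  i=10: run of 'B' x 3 -> '3B'
  i=13: run of 'C' x 7 -> '7C'
  i=20: run of 'D' x 10 -> '10D'

RLE = 10C3B7C10D


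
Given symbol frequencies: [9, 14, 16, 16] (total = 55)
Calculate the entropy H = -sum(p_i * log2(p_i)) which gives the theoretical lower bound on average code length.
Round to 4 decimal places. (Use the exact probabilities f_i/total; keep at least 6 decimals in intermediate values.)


Per-symbol terms -p_i * log2(p_i) with p_i = f_i/55:
  p = 9/55 = 0.163636: log2(p) = -2.611435, -p*log2(p) = 0.427326
  p = 14/55 = 0.254545: log2(p) = -1.974005, -p*log2(p) = 0.502474
  p = 16/55 = 0.290909: log2(p) = -1.781360, -p*log2(p) = 0.518214
  p = 16/55 = 0.290909: log2(p) = -1.781360, -p*log2(p) = 0.518214
H = 0.427326 + 0.502474 + 0.518214 + 0.518214 = 1.966228

H = 1.9662 bits/symbol


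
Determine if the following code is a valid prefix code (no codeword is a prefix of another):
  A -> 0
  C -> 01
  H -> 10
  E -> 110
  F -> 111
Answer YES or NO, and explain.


Checking each pair (does one codeword prefix another?):
  A='0' vs C='01': prefix -- VIOLATION

NO -- this is NOT a valid prefix code. A (0) is a prefix of C (01).


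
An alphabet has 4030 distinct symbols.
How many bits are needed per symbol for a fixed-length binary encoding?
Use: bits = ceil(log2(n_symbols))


log2(4030) = 11.9766
Bracket: 2^11 = 2048 < 4030 <= 2^12 = 4096
So ceil(log2(4030)) = 12

bits = ceil(log2(4030)) = ceil(11.9766) = 12 bits


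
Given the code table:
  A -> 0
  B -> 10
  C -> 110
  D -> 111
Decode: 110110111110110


Decoding:
110 -> C
110 -> C
111 -> D
110 -> C
110 -> C


Result: CCDCC


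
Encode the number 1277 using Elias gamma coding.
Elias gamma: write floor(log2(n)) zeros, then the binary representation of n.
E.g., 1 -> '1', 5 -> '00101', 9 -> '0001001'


num_bits = floor(log2(1277)) + 1 = 11
leading_zeros = num_bits - 1 = 10
binary(1277) = 10011111101

Elias gamma(1277) = '0000000000' + '10011111101' = 000000000010011111101 (21 bits)


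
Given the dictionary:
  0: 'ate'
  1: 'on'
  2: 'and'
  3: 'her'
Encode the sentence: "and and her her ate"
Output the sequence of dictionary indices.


Look up each word in the dictionary:
  'and' -> 2
  'and' -> 2
  'her' -> 3
  'her' -> 3
  'ate' -> 0

Encoded: [2, 2, 3, 3, 0]


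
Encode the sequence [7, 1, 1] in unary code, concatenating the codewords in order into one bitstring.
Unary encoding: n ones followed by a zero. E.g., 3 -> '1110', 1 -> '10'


Encode each number as n ones followed by a terminating 0:
  7 -> 11111110 (8 bits)
  1 -> 10 (2 bits)
  1 -> 10 (2 bits)
Total length = 8 + 2 + 2 = 12 bits.

Unary([7, 1, 1]) = 111111101010 (12 bits)


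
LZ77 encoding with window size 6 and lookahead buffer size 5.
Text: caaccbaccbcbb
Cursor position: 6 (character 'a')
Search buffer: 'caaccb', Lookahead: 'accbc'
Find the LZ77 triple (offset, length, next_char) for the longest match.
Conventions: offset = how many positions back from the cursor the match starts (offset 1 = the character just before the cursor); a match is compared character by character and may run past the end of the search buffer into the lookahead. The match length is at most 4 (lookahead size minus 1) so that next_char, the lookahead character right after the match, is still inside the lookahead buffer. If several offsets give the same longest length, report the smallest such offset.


Try each offset into the search buffer:
  offset=1 (pos 5, char 'b'): match length 0
  offset=2 (pos 4, char 'c'): match length 0
  offset=3 (pos 3, char 'c'): match length 0
  offset=4 (pos 2, char 'a'): match length 4
  offset=5 (pos 1, char 'a'): match length 1
  offset=6 (pos 0, char 'c'): match length 0
Longest match has length 4 at offset 4.
next_char = character at position 6 + 4 = 10 -> 'c'

Best match: offset=4, length=4 (matching 'accb' starting at position 2)
LZ77 triple: (4, 4, 'c')


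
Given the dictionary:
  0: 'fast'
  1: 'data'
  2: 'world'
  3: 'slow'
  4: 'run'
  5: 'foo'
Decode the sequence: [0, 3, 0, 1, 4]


Look up each index in the dictionary:
  0 -> 'fast'
  3 -> 'slow'
  0 -> 'fast'
  1 -> 'data'
  4 -> 'run'

Decoded: "fast slow fast data run"


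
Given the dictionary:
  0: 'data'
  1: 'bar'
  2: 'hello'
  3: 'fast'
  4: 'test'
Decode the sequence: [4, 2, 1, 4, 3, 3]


Look up each index in the dictionary:
  4 -> 'test'
  2 -> 'hello'
  1 -> 'bar'
  4 -> 'test'
  3 -> 'fast'
  3 -> 'fast'

Decoded: "test hello bar test fast fast"


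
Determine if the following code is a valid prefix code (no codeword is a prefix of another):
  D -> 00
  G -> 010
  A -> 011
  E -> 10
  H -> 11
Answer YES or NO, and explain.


Checking each pair (does one codeword prefix another?):
  D='00' vs G='010': no prefix
  D='00' vs A='011': no prefix
  D='00' vs E='10': no prefix
  D='00' vs H='11': no prefix
  G='010' vs D='00': no prefix
  G='010' vs A='011': no prefix
  G='010' vs E='10': no prefix
  G='010' vs H='11': no prefix
  A='011' vs D='00': no prefix
  A='011' vs G='010': no prefix
  A='011' vs E='10': no prefix
  A='011' vs H='11': no prefix
  E='10' vs D='00': no prefix
  E='10' vs G='010': no prefix
  E='10' vs A='011': no prefix
  E='10' vs H='11': no prefix
  H='11' vs D='00': no prefix
  H='11' vs G='010': no prefix
  H='11' vs A='011': no prefix
  H='11' vs E='10': no prefix
No violation found over all pairs.

YES -- this is a valid prefix code. No codeword is a prefix of any other codeword.


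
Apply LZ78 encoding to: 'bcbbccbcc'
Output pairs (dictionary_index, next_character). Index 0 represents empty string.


LZ78 encoding steps:
Dictionary: {0: ''}
Step 1: w='' (idx 0), next='b' -> output (0, 'b'), add 'b' as idx 1
Step 2: w='' (idx 0), next='c' -> output (0, 'c'), add 'c' as idx 2
Step 3: w='b' (idx 1), next='b' -> output (1, 'b'), add 'bb' as idx 3
Step 4: w='c' (idx 2), next='c' -> output (2, 'c'), add 'cc' as idx 4
Step 5: w='b' (idx 1), next='c' -> output (1, 'c'), add 'bc' as idx 5
Step 6: w='c' (idx 2), end of input -> output (2, '')


Encoded: [(0, 'b'), (0, 'c'), (1, 'b'), (2, 'c'), (1, 'c'), (2, '')]


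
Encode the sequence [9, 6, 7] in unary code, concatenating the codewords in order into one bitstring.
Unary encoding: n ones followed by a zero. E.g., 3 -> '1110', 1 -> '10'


Encode each number as n ones followed by a terminating 0:
  9 -> 1111111110 (10 bits)
  6 -> 1111110 (7 bits)
  7 -> 11111110 (8 bits)
Total length = 10 + 7 + 8 = 25 bits.

Unary([9, 6, 7]) = 1111111110111111011111110 (25 bits)


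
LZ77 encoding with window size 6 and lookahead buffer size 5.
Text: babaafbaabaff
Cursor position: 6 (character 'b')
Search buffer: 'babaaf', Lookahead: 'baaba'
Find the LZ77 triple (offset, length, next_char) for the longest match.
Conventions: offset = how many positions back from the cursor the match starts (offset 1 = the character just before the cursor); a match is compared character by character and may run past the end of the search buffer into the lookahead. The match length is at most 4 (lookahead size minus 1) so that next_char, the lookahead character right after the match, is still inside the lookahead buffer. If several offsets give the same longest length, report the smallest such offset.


Try each offset into the search buffer:
  offset=1 (pos 5, char 'f'): match length 0
  offset=2 (pos 4, char 'a'): match length 0
  offset=3 (pos 3, char 'a'): match length 0
  offset=4 (pos 2, char 'b'): match length 3
  offset=5 (pos 1, char 'a'): match length 0
  offset=6 (pos 0, char 'b'): match length 2
Longest match has length 3 at offset 4.
next_char = character at position 6 + 3 = 9 -> 'b'

Best match: offset=4, length=3 (matching 'baa' starting at position 2)
LZ77 triple: (4, 3, 'b')


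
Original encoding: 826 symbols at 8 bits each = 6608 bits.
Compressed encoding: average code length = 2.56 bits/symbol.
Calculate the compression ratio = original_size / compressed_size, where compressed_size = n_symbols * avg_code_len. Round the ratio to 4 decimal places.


original_size = n_symbols * orig_bits = 826 * 8 = 6608 bits
compressed_size = n_symbols * avg_code_len = 826 * 2.56 = 2114.56 bits
ratio = original_size / compressed_size = 6608 / 2114.56 = 3.125

Compression ratio = 3.125


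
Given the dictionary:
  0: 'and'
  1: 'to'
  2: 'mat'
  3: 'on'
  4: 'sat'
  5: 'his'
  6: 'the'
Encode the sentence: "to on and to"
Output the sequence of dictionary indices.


Look up each word in the dictionary:
  'to' -> 1
  'on' -> 3
  'and' -> 0
  'to' -> 1

Encoded: [1, 3, 0, 1]


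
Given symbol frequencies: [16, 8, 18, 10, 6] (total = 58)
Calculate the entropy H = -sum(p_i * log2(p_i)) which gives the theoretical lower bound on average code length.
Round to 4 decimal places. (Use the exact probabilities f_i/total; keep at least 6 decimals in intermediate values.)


Per-symbol terms -p_i * log2(p_i) with p_i = f_i/58:
  p = 16/58 = 0.275862: log2(p) = -1.857981, -p*log2(p) = 0.512546
  p = 8/58 = 0.137931: log2(p) = -2.857981, -p*log2(p) = 0.394204
  p = 18/58 = 0.310345: log2(p) = -1.688056, -p*log2(p) = 0.523879
  p = 10/58 = 0.172414: log2(p) = -2.536053, -p*log2(p) = 0.437251
  p = 6/58 = 0.103448: log2(p) = -3.273018, -p*log2(p) = 0.338588
H = 0.512546 + 0.394204 + 0.523879 + 0.437251 + 0.338588 = 2.206468

H = 2.2065 bits/symbol


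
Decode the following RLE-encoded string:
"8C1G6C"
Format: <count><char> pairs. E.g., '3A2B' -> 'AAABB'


Expanding each <count><char> pair:
  8C -> 'CCCCCCCC'
  1G -> 'G'
  6C -> 'CCCCCC'

Decoded = CCCCCCCCGCCCCCC


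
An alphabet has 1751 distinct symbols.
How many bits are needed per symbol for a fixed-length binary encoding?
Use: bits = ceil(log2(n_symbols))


log2(1751) = 10.774
Bracket: 2^10 = 1024 < 1751 <= 2^11 = 2048
So ceil(log2(1751)) = 11

bits = ceil(log2(1751)) = ceil(10.774) = 11 bits


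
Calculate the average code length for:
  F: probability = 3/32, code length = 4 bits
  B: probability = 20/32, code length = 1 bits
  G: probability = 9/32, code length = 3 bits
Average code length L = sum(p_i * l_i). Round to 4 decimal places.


Weighted contributions p_i * l_i:
  F: (3/32) * 4 = 12/32
  B: (20/32) * 1 = 20/32
  G: (9/32) * 3 = 27/32
Sum = (12 + 20 + 27)/32 = 59/32

L = 59/32 = 1.8438 bits/symbol


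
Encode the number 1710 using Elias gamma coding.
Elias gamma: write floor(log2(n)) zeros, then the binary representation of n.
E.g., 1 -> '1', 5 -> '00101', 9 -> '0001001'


num_bits = floor(log2(1710)) + 1 = 11
leading_zeros = num_bits - 1 = 10
binary(1710) = 11010101110

Elias gamma(1710) = '0000000000' + '11010101110' = 000000000011010101110 (21 bits)


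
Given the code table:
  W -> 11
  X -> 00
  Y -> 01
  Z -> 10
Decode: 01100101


Decoding:
01 -> Y
10 -> Z
01 -> Y
01 -> Y


Result: YZYY


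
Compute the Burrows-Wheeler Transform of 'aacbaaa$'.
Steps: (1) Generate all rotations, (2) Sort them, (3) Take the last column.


Rotations (sorted):
  0: $aacbaaa -> last char: a
  1: a$aacbaa -> last char: a
  2: aa$aacba -> last char: a
  3: aaa$aacb -> last char: b
  4: aacbaaa$ -> last char: $
  5: acbaaa$a -> last char: a
  6: baaa$aac -> last char: c
  7: cbaaa$aa -> last char: a


BWT = aaab$aca


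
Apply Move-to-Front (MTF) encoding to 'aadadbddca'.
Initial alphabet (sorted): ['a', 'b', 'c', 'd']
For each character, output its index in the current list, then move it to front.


MTF encoding:
'a': index 0 in ['a', 'b', 'c', 'd'] -> ['a', 'b', 'c', 'd']
'a': index 0 in ['a', 'b', 'c', 'd'] -> ['a', 'b', 'c', 'd']
'd': index 3 in ['a', 'b', 'c', 'd'] -> ['d', 'a', 'b', 'c']
'a': index 1 in ['d', 'a', 'b', 'c'] -> ['a', 'd', 'b', 'c']
'd': index 1 in ['a', 'd', 'b', 'c'] -> ['d', 'a', 'b', 'c']
'b': index 2 in ['d', 'a', 'b', 'c'] -> ['b', 'd', 'a', 'c']
'd': index 1 in ['b', 'd', 'a', 'c'] -> ['d', 'b', 'a', 'c']
'd': index 0 in ['d', 'b', 'a', 'c'] -> ['d', 'b', 'a', 'c']
'c': index 3 in ['d', 'b', 'a', 'c'] -> ['c', 'd', 'b', 'a']
'a': index 3 in ['c', 'd', 'b', 'a'] -> ['a', 'c', 'd', 'b']


Output: [0, 0, 3, 1, 1, 2, 1, 0, 3, 3]


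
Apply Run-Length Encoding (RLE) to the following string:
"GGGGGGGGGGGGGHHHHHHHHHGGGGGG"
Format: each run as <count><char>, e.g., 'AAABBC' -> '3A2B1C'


Scanning runs left to right:
  i=0: run of 'G' x 13 -> '13G'
  i=13: run of 'H' x 9 -> '9H'
  i=22: run of 'G' x 6 -> '6G'

RLE = 13G9H6G


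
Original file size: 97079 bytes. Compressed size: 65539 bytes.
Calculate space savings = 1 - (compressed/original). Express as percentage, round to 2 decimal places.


ratio = compressed/original = 65539/97079 = 0.67511
savings = 1 - ratio = 1 - 0.67511 = 0.32489
as a percentage: 0.32489 * 100 = 32.49%

Space savings = 1 - 65539/97079 = 32.49%


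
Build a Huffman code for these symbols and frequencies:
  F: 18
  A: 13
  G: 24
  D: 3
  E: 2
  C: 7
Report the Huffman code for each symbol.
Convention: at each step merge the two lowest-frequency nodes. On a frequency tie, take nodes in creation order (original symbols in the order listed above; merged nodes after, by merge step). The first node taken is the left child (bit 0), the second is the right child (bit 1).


Huffman tree construction:
Step 1: Merge E(2) + D(3) = 5
Step 2: Merge (E+D)(5) + C(7) = 12
Step 3: Merge ((E+D)+C)(12) + A(13) = 25
Step 4: Merge F(18) + G(24) = 42
Step 5: Merge (((E+D)+C)+A)(25) + (F+G)(42) = 67
Read each symbol's code off the tree from the root (left child = 0, right child = 1).

Codes:
  F: 10 (length 2)
  A: 01 (length 2)
  G: 11 (length 2)
  D: 0001 (length 4)
  E: 0000 (length 4)
  C: 001 (length 3)
Average code length: 151/67 = 2.2537 bits/symbol


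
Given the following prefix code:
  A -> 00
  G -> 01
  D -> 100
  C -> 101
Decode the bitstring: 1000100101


Decoding step by step:
Bits 100 -> D
Bits 01 -> G
Bits 00 -> A
Bits 101 -> C


Decoded message: DGAC


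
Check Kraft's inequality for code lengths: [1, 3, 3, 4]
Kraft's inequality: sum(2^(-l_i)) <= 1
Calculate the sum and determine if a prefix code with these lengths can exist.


Sum = 2^(-1) + 2^(-3) + 2^(-3) + 2^(-4)
    = 0.5 + 0.125 + 0.125 + 0.0625
    = 13/16 = 0.8125
Since 0.8125 <= 1, Kraft's inequality IS satisfied.
A prefix code with these lengths CAN exist.

Kraft sum = 0.8125. Satisfied.


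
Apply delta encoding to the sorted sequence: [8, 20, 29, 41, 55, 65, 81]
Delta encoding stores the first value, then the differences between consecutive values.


First value: 8
Deltas:
  20 - 8 = 12
  29 - 20 = 9
  41 - 29 = 12
  55 - 41 = 14
  65 - 55 = 10
  81 - 65 = 16


Delta encoded: [8, 12, 9, 12, 14, 10, 16]


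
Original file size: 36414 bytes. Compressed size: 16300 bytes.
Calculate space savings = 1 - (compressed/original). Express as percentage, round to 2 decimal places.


ratio = compressed/original = 16300/36414 = 0.44763
savings = 1 - ratio = 1 - 0.44763 = 0.55237
as a percentage: 0.55237 * 100 = 55.24%

Space savings = 1 - 16300/36414 = 55.24%


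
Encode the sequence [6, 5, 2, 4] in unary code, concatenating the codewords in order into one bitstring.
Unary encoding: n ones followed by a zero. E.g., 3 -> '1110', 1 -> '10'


Encode each number as n ones followed by a terminating 0:
  6 -> 1111110 (7 bits)
  5 -> 111110 (6 bits)
  2 -> 110 (3 bits)
  4 -> 11110 (5 bits)
Total length = 7 + 6 + 3 + 5 = 21 bits.

Unary([6, 5, 2, 4]) = 111111011111011011110 (21 bits)


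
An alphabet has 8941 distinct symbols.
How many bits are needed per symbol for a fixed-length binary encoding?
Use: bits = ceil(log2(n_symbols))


log2(8941) = 13.1262
Bracket: 2^13 = 8192 < 8941 <= 2^14 = 16384
So ceil(log2(8941)) = 14

bits = ceil(log2(8941)) = ceil(13.1262) = 14 bits


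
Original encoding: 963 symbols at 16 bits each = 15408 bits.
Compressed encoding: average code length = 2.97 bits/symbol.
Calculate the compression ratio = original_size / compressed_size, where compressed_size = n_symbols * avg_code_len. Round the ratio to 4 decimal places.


original_size = n_symbols * orig_bits = 963 * 16 = 15408 bits
compressed_size = n_symbols * avg_code_len = 963 * 2.97 = 2860.11 bits
ratio = original_size / compressed_size = 15408 / 2860.11 = 5.3872

Compression ratio = 5.3872


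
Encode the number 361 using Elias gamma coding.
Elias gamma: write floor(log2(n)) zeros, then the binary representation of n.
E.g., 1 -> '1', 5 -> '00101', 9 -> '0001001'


num_bits = floor(log2(361)) + 1 = 9
leading_zeros = num_bits - 1 = 8
binary(361) = 101101001

Elias gamma(361) = '00000000' + '101101001' = 00000000101101001 (17 bits)


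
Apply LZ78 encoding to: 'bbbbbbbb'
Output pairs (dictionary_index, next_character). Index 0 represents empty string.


LZ78 encoding steps:
Dictionary: {0: ''}
Step 1: w='' (idx 0), next='b' -> output (0, 'b'), add 'b' as idx 1
Step 2: w='b' (idx 1), next='b' -> output (1, 'b'), add 'bb' as idx 2
Step 3: w='bb' (idx 2), next='b' -> output (2, 'b'), add 'bbb' as idx 3
Step 4: w='bb' (idx 2), end of input -> output (2, '')


Encoded: [(0, 'b'), (1, 'b'), (2, 'b'), (2, '')]


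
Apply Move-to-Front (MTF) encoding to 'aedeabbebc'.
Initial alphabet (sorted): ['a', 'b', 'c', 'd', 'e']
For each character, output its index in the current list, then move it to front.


MTF encoding:
'a': index 0 in ['a', 'b', 'c', 'd', 'e'] -> ['a', 'b', 'c', 'd', 'e']
'e': index 4 in ['a', 'b', 'c', 'd', 'e'] -> ['e', 'a', 'b', 'c', 'd']
'd': index 4 in ['e', 'a', 'b', 'c', 'd'] -> ['d', 'e', 'a', 'b', 'c']
'e': index 1 in ['d', 'e', 'a', 'b', 'c'] -> ['e', 'd', 'a', 'b', 'c']
'a': index 2 in ['e', 'd', 'a', 'b', 'c'] -> ['a', 'e', 'd', 'b', 'c']
'b': index 3 in ['a', 'e', 'd', 'b', 'c'] -> ['b', 'a', 'e', 'd', 'c']
'b': index 0 in ['b', 'a', 'e', 'd', 'c'] -> ['b', 'a', 'e', 'd', 'c']
'e': index 2 in ['b', 'a', 'e', 'd', 'c'] -> ['e', 'b', 'a', 'd', 'c']
'b': index 1 in ['e', 'b', 'a', 'd', 'c'] -> ['b', 'e', 'a', 'd', 'c']
'c': index 4 in ['b', 'e', 'a', 'd', 'c'] -> ['c', 'b', 'e', 'a', 'd']


Output: [0, 4, 4, 1, 2, 3, 0, 2, 1, 4]


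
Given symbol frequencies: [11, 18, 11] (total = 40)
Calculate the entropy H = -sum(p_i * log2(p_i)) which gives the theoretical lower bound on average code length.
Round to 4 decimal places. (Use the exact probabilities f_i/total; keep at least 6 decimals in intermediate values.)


Per-symbol terms -p_i * log2(p_i) with p_i = f_i/40:
  p = 11/40 = 0.275000: log2(p) = -1.862496, -p*log2(p) = 0.512187
  p = 18/40 = 0.450000: log2(p) = -1.152003, -p*log2(p) = 0.518401
  p = 11/40 = 0.275000: log2(p) = -1.862496, -p*log2(p) = 0.512187
H = 0.512187 + 0.518401 + 0.512187 = 1.542775

H = 1.5428 bits/symbol


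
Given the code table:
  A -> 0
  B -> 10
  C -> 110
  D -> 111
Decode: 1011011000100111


Decoding:
10 -> B
110 -> C
110 -> C
0 -> A
0 -> A
10 -> B
0 -> A
111 -> D


Result: BCCAABAD


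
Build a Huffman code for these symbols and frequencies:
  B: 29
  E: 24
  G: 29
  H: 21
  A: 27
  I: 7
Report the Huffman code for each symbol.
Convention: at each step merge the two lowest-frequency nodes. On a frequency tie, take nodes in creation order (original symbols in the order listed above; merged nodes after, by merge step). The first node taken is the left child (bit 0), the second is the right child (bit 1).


Huffman tree construction:
Step 1: Merge I(7) + H(21) = 28
Step 2: Merge E(24) + A(27) = 51
Step 3: Merge (I+H)(28) + B(29) = 57
Step 4: Merge G(29) + (E+A)(51) = 80
Step 5: Merge ((I+H)+B)(57) + (G+(E+A))(80) = 137
Read each symbol's code off the tree from the root (left child = 0, right child = 1).

Codes:
  B: 01 (length 2)
  E: 110 (length 3)
  G: 10 (length 2)
  H: 001 (length 3)
  A: 111 (length 3)
  I: 000 (length 3)
Average code length: 353/137 = 2.5766 bits/symbol


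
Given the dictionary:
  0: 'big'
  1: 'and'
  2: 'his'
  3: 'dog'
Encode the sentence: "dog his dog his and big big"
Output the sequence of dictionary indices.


Look up each word in the dictionary:
  'dog' -> 3
  'his' -> 2
  'dog' -> 3
  'his' -> 2
  'and' -> 1
  'big' -> 0
  'big' -> 0

Encoded: [3, 2, 3, 2, 1, 0, 0]


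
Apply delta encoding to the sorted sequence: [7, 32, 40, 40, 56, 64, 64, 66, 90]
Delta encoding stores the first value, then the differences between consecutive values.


First value: 7
Deltas:
  32 - 7 = 25
  40 - 32 = 8
  40 - 40 = 0
  56 - 40 = 16
  64 - 56 = 8
  64 - 64 = 0
  66 - 64 = 2
  90 - 66 = 24


Delta encoded: [7, 25, 8, 0, 16, 8, 0, 2, 24]


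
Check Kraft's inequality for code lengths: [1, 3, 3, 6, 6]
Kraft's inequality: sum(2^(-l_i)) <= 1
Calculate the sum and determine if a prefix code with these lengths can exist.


Sum = 2^(-1) + 2^(-3) + 2^(-3) + 2^(-6) + 2^(-6)
    = 0.5 + 0.125 + 0.125 + 0.015625 + 0.015625
    = 50/64 = 0.78125
Since 0.78125 <= 1, Kraft's inequality IS satisfied.
A prefix code with these lengths CAN exist.

Kraft sum = 0.78125. Satisfied.


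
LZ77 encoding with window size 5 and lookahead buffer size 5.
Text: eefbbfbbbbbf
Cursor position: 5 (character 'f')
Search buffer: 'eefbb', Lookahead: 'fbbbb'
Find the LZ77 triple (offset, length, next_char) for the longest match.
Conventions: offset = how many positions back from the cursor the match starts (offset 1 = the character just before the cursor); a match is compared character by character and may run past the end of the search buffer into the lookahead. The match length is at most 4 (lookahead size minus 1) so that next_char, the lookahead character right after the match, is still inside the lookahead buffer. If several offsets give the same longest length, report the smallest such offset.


Try each offset into the search buffer:
  offset=1 (pos 4, char 'b'): match length 0
  offset=2 (pos 3, char 'b'): match length 0
  offset=3 (pos 2, char 'f'): match length 3
  offset=4 (pos 1, char 'e'): match length 0
  offset=5 (pos 0, char 'e'): match length 0
Longest match has length 3 at offset 3.
next_char = character at position 5 + 3 = 8 -> 'b'

Best match: offset=3, length=3 (matching 'fbb' starting at position 2)
LZ77 triple: (3, 3, 'b')


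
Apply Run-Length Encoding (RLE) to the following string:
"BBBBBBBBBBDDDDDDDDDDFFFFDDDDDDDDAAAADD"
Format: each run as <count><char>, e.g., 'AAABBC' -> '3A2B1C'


Scanning runs left to right:
  i=0: run of 'B' x 10 -> '10B'
  i=10: run of 'D' x 10 -> '10D'
  i=20: run of 'F' x 4 -> '4F'
  i=24: run of 'D' x 8 -> '8D'
  i=32: run of 'A' x 4 -> '4A'
  i=36: run of 'D' x 2 -> '2D'

RLE = 10B10D4F8D4A2D


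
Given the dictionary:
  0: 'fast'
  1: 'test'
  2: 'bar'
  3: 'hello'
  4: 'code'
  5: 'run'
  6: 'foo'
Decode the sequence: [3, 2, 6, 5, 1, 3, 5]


Look up each index in the dictionary:
  3 -> 'hello'
  2 -> 'bar'
  6 -> 'foo'
  5 -> 'run'
  1 -> 'test'
  3 -> 'hello'
  5 -> 'run'

Decoded: "hello bar foo run test hello run"


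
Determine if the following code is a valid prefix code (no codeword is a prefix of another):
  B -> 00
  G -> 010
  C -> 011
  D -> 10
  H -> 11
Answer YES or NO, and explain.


Checking each pair (does one codeword prefix another?):
  B='00' vs G='010': no prefix
  B='00' vs C='011': no prefix
  B='00' vs D='10': no prefix
  B='00' vs H='11': no prefix
  G='010' vs B='00': no prefix
  G='010' vs C='011': no prefix
  G='010' vs D='10': no prefix
  G='010' vs H='11': no prefix
  C='011' vs B='00': no prefix
  C='011' vs G='010': no prefix
  C='011' vs D='10': no prefix
  C='011' vs H='11': no prefix
  D='10' vs B='00': no prefix
  D='10' vs G='010': no prefix
  D='10' vs C='011': no prefix
  D='10' vs H='11': no prefix
  H='11' vs B='00': no prefix
  H='11' vs G='010': no prefix
  H='11' vs C='011': no prefix
  H='11' vs D='10': no prefix
No violation found over all pairs.

YES -- this is a valid prefix code. No codeword is a prefix of any other codeword.


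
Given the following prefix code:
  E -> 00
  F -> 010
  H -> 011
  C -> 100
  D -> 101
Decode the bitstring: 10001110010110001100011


Decoding step by step:
Bits 100 -> C
Bits 011 -> H
Bits 100 -> C
Bits 101 -> D
Bits 100 -> C
Bits 011 -> H
Bits 00 -> E
Bits 011 -> H


Decoded message: CHCDCHEH


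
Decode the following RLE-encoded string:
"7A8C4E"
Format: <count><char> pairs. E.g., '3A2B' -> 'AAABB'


Expanding each <count><char> pair:
  7A -> 'AAAAAAA'
  8C -> 'CCCCCCCC'
  4E -> 'EEEE'

Decoded = AAAAAAACCCCCCCCEEEE


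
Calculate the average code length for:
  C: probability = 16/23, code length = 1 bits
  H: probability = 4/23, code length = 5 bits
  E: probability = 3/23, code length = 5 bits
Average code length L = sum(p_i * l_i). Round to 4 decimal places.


Weighted contributions p_i * l_i:
  C: (16/23) * 1 = 16/23
  H: (4/23) * 5 = 20/23
  E: (3/23) * 5 = 15/23
Sum = (16 + 20 + 15)/23 = 51/23

L = 51/23 = 2.2174 bits/symbol


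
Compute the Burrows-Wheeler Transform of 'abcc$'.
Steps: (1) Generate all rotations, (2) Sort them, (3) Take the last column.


Rotations (sorted):
  0: $abcc -> last char: c
  1: abcc$ -> last char: $
  2: bcc$a -> last char: a
  3: c$abc -> last char: c
  4: cc$ab -> last char: b


BWT = c$acb


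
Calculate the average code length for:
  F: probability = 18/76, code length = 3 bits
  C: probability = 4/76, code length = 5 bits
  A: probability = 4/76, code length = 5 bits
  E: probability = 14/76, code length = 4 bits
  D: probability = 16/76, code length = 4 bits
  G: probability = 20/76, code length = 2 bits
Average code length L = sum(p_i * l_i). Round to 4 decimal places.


Weighted contributions p_i * l_i:
  F: (18/76) * 3 = 54/76
  C: (4/76) * 5 = 20/76
  A: (4/76) * 5 = 20/76
  E: (14/76) * 4 = 56/76
  D: (16/76) * 4 = 64/76
  G: (20/76) * 2 = 40/76
Sum = (54 + 20 + 20 + 56 + 64 + 40)/76 = 254/76

L = 254/76 = 3.3421 bits/symbol


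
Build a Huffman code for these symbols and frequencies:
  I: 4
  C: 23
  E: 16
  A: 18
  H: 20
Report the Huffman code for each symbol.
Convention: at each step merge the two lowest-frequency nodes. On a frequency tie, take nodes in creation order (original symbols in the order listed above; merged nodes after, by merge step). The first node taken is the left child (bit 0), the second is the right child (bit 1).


Huffman tree construction:
Step 1: Merge I(4) + E(16) = 20
Step 2: Merge A(18) + H(20) = 38
Step 3: Merge (I+E)(20) + C(23) = 43
Step 4: Merge (A+H)(38) + ((I+E)+C)(43) = 81
Read each symbol's code off the tree from the root (left child = 0, right child = 1).

Codes:
  I: 100 (length 3)
  C: 11 (length 2)
  E: 101 (length 3)
  A: 00 (length 2)
  H: 01 (length 2)
Average code length: 182/81 = 2.2469 bits/symbol


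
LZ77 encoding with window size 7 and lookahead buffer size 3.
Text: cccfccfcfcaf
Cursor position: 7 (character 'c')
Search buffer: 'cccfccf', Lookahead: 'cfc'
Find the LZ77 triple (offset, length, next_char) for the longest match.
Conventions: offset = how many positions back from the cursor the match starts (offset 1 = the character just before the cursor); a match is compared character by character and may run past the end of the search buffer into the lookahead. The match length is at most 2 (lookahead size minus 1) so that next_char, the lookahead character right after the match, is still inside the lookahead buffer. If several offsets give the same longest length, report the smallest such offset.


Try each offset into the search buffer:
  offset=1 (pos 6, char 'f'): match length 0
  offset=2 (pos 5, char 'c'): match length 2
  offset=3 (pos 4, char 'c'): match length 1
  offset=4 (pos 3, char 'f'): match length 0
  offset=5 (pos 2, char 'c'): match length 2
  offset=6 (pos 1, char 'c'): match length 1
  offset=7 (pos 0, char 'c'): match length 1
Longest match has length 2, found at offsets 2, 5; take the smallest, offset 2.
next_char = character at position 7 + 2 = 9 -> 'c'

Best match: offset=2, length=2 (matching 'cf' starting at position 5)
LZ77 triple: (2, 2, 'c')


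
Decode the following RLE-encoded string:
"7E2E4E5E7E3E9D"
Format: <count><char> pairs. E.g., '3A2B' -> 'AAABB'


Expanding each <count><char> pair:
  7E -> 'EEEEEEE'
  2E -> 'EE'
  4E -> 'EEEE'
  5E -> 'EEEEE'
  7E -> 'EEEEEEE'
  3E -> 'EEE'
  9D -> 'DDDDDDDDD'

Decoded = EEEEEEEEEEEEEEEEEEEEEEEEEEEEDDDDDDDDD


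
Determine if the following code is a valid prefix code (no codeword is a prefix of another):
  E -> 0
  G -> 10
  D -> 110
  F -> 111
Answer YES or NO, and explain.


Checking each pair (does one codeword prefix another?):
  E='0' vs G='10': no prefix
  E='0' vs D='110': no prefix
  E='0' vs F='111': no prefix
  G='10' vs E='0': no prefix
  G='10' vs D='110': no prefix
  G='10' vs F='111': no prefix
  D='110' vs E='0': no prefix
  D='110' vs G='10': no prefix
  D='110' vs F='111': no prefix
  F='111' vs E='0': no prefix
  F='111' vs G='10': no prefix
  F='111' vs D='110': no prefix
No violation found over all pairs.

YES -- this is a valid prefix code. No codeword is a prefix of any other codeword.


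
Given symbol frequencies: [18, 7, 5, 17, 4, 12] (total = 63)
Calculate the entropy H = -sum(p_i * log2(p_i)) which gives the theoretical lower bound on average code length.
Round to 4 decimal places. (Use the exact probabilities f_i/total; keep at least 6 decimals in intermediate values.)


Per-symbol terms -p_i * log2(p_i) with p_i = f_i/63:
  p = 18/63 = 0.285714: log2(p) = -1.807355, -p*log2(p) = 0.516387
  p = 7/63 = 0.111111: log2(p) = -3.169925, -p*log2(p) = 0.352214
  p = 5/63 = 0.079365: log2(p) = -3.655352, -p*log2(p) = 0.290107
  p = 17/63 = 0.269841: log2(p) = -1.889817, -p*log2(p) = 0.509951
  p = 4/63 = 0.063492: log2(p) = -3.977280, -p*log2(p) = 0.252526
  p = 12/63 = 0.190476: log2(p) = -2.392317, -p*log2(p) = 0.455680
H = 0.516387 + 0.352214 + 0.290107 + 0.509951 + 0.252526 + 0.455680 = 2.376865

H = 2.3769 bits/symbol


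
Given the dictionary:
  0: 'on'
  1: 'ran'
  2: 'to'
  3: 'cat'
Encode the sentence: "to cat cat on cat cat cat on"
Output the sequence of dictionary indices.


Look up each word in the dictionary:
  'to' -> 2
  'cat' -> 3
  'cat' -> 3
  'on' -> 0
  'cat' -> 3
  'cat' -> 3
  'cat' -> 3
  'on' -> 0

Encoded: [2, 3, 3, 0, 3, 3, 3, 0]


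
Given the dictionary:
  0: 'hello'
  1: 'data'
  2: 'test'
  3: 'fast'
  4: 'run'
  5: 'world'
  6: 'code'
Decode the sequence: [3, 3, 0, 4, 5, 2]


Look up each index in the dictionary:
  3 -> 'fast'
  3 -> 'fast'
  0 -> 'hello'
  4 -> 'run'
  5 -> 'world'
  2 -> 'test'

Decoded: "fast fast hello run world test"


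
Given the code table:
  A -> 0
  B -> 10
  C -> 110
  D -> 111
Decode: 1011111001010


Decoding:
10 -> B
111 -> D
110 -> C
0 -> A
10 -> B
10 -> B


Result: BDCABB


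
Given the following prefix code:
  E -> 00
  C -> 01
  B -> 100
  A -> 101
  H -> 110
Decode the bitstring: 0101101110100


Decoding step by step:
Bits 01 -> C
Bits 01 -> C
Bits 101 -> A
Bits 110 -> H
Bits 100 -> B


Decoded message: CCAHB


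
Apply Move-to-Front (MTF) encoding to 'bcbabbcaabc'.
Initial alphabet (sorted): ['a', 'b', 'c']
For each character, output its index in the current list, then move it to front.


MTF encoding:
'b': index 1 in ['a', 'b', 'c'] -> ['b', 'a', 'c']
'c': index 2 in ['b', 'a', 'c'] -> ['c', 'b', 'a']
'b': index 1 in ['c', 'b', 'a'] -> ['b', 'c', 'a']
'a': index 2 in ['b', 'c', 'a'] -> ['a', 'b', 'c']
'b': index 1 in ['a', 'b', 'c'] -> ['b', 'a', 'c']
'b': index 0 in ['b', 'a', 'c'] -> ['b', 'a', 'c']
'c': index 2 in ['b', 'a', 'c'] -> ['c', 'b', 'a']
'a': index 2 in ['c', 'b', 'a'] -> ['a', 'c', 'b']
'a': index 0 in ['a', 'c', 'b'] -> ['a', 'c', 'b']
'b': index 2 in ['a', 'c', 'b'] -> ['b', 'a', 'c']
'c': index 2 in ['b', 'a', 'c'] -> ['c', 'b', 'a']


Output: [1, 2, 1, 2, 1, 0, 2, 2, 0, 2, 2]


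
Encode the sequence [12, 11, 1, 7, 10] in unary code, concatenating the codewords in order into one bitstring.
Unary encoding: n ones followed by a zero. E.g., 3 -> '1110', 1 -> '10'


Encode each number as n ones followed by a terminating 0:
  12 -> 1111111111110 (13 bits)
  11 -> 111111111110 (12 bits)
  1 -> 10 (2 bits)
  7 -> 11111110 (8 bits)
  10 -> 11111111110 (11 bits)
Total length = 13 + 12 + 2 + 8 + 11 = 46 bits.

Unary([12, 11, 1, 7, 10]) = 1111111111110111111111110101111111011111111110 (46 bits)


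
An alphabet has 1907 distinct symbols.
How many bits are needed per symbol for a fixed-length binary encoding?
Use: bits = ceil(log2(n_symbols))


log2(1907) = 10.8971
Bracket: 2^10 = 1024 < 1907 <= 2^11 = 2048
So ceil(log2(1907)) = 11

bits = ceil(log2(1907)) = ceil(10.8971) = 11 bits


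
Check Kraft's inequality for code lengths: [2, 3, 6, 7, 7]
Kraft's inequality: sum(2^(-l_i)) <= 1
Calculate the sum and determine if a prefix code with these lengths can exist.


Sum = 2^(-2) + 2^(-3) + 2^(-6) + 2^(-7) + 2^(-7)
    = 0.25 + 0.125 + 0.015625 + 0.0078125 + 0.0078125
    = 52/128 = 0.40625
Since 0.40625 <= 1, Kraft's inequality IS satisfied.
A prefix code with these lengths CAN exist.

Kraft sum = 0.40625. Satisfied.


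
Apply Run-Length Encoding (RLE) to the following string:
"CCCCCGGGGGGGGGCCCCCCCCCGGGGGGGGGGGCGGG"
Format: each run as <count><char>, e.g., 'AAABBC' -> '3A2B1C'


Scanning runs left to right:
  i=0: run of 'C' x 5 -> '5C'
  i=5: run of 'G' x 9 -> '9G'
  i=14: run of 'C' x 9 -> '9C'
  i=23: run of 'G' x 11 -> '11G'
  i=34: run of 'C' x 1 -> '1C'
  i=35: run of 'G' x 3 -> '3G'

RLE = 5C9G9C11G1C3G


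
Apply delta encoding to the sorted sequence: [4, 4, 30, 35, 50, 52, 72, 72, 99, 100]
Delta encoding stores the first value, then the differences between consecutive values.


First value: 4
Deltas:
  4 - 4 = 0
  30 - 4 = 26
  35 - 30 = 5
  50 - 35 = 15
  52 - 50 = 2
  72 - 52 = 20
  72 - 72 = 0
  99 - 72 = 27
  100 - 99 = 1


Delta encoded: [4, 0, 26, 5, 15, 2, 20, 0, 27, 1]


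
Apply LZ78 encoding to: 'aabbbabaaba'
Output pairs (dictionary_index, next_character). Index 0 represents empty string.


LZ78 encoding steps:
Dictionary: {0: ''}
Step 1: w='' (idx 0), next='a' -> output (0, 'a'), add 'a' as idx 1
Step 2: w='a' (idx 1), next='b' -> output (1, 'b'), add 'ab' as idx 2
Step 3: w='' (idx 0), next='b' -> output (0, 'b'), add 'b' as idx 3
Step 4: w='b' (idx 3), next='a' -> output (3, 'a'), add 'ba' as idx 4
Step 5: w='ba' (idx 4), next='a' -> output (4, 'a'), add 'baa' as idx 5
Step 6: w='ba' (idx 4), end of input -> output (4, '')


Encoded: [(0, 'a'), (1, 'b'), (0, 'b'), (3, 'a'), (4, 'a'), (4, '')]


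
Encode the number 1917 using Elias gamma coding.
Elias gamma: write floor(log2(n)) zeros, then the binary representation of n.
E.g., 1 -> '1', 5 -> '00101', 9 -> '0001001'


num_bits = floor(log2(1917)) + 1 = 11
leading_zeros = num_bits - 1 = 10
binary(1917) = 11101111101

Elias gamma(1917) = '0000000000' + '11101111101' = 000000000011101111101 (21 bits)


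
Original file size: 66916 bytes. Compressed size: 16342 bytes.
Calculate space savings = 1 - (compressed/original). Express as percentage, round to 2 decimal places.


ratio = compressed/original = 16342/66916 = 0.244217
savings = 1 - ratio = 1 - 0.244217 = 0.755783
as a percentage: 0.755783 * 100 = 75.58%

Space savings = 1 - 16342/66916 = 75.58%


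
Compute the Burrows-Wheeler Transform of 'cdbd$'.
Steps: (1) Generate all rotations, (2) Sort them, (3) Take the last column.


Rotations (sorted):
  0: $cdbd -> last char: d
  1: bd$cd -> last char: d
  2: cdbd$ -> last char: $
  3: d$cdb -> last char: b
  4: dbd$c -> last char: c


BWT = dd$bc


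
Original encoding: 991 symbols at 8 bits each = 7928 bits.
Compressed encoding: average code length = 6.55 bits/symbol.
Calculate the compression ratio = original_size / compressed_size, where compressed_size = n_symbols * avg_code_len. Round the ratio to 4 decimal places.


original_size = n_symbols * orig_bits = 991 * 8 = 7928 bits
compressed_size = n_symbols * avg_code_len = 991 * 6.55 = 6491.05 bits
ratio = original_size / compressed_size = 7928 / 6491.05 = 1.2214

Compression ratio = 1.2214
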